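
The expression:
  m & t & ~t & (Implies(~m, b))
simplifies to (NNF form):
False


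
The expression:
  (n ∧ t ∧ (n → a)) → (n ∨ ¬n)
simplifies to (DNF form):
True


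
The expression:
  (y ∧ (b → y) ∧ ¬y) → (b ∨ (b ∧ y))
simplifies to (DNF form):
True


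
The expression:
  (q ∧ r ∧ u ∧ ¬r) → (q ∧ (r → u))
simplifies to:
True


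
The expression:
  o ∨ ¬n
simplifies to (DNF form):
o ∨ ¬n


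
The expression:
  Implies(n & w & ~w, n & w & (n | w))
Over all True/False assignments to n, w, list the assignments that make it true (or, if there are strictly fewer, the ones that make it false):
is always true.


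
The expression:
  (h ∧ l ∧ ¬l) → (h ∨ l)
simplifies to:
True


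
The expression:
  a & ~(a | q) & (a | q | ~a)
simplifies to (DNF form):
False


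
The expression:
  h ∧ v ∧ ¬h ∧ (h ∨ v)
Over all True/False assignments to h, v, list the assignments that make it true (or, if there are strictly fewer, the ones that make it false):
is never true.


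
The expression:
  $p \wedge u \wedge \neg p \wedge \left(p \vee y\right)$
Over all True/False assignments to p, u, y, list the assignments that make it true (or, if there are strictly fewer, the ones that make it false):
is never true.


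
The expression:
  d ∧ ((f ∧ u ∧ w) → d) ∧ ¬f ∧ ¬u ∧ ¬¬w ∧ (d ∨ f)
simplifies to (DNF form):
d ∧ w ∧ ¬f ∧ ¬u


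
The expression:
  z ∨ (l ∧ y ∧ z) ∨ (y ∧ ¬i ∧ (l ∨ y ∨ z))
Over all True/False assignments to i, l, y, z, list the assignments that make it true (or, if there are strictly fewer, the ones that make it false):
is false only for:
  i=False, l=False, y=False, z=False;
  i=False, l=True, y=False, z=False;
  i=True, l=False, y=False, z=False;
  i=True, l=False, y=True, z=False;
  i=True, l=True, y=False, z=False;
  i=True, l=True, y=True, z=False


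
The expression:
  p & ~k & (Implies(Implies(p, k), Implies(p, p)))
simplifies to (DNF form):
p & ~k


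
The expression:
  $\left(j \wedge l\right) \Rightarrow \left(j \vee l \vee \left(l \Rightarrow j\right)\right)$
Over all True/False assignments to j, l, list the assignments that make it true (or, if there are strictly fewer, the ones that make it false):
is always true.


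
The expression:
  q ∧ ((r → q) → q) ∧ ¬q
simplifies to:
False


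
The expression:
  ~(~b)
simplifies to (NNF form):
b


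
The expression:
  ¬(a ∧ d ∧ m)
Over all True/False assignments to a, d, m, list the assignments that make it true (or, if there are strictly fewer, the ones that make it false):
is false only for:
  a=True, d=True, m=True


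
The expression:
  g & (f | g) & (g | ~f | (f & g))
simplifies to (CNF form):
g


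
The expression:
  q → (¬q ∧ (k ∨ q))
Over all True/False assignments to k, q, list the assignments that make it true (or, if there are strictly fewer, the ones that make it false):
is true only for:
  k=False, q=False;
  k=True, q=False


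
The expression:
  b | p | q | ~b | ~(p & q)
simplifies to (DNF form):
True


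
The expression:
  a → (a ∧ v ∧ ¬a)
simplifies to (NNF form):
¬a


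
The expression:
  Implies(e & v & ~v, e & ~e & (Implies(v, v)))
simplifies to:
True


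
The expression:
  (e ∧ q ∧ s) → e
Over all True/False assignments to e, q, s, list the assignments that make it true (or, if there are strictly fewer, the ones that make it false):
is always true.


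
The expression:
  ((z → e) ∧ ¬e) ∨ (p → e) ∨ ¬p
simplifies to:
e ∨ ¬p ∨ ¬z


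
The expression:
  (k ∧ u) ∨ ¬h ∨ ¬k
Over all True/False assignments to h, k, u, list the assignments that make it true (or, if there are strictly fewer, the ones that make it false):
is false only for:
  h=True, k=True, u=False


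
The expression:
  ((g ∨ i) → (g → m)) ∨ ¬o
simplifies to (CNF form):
m ∨ ¬g ∨ ¬o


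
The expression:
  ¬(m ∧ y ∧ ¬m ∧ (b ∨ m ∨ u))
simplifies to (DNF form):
True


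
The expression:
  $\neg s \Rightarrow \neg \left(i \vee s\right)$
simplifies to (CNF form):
$s \vee \neg i$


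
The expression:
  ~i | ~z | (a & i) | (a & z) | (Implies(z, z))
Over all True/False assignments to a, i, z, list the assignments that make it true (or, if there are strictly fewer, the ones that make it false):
is always true.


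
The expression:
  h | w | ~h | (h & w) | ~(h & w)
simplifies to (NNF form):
True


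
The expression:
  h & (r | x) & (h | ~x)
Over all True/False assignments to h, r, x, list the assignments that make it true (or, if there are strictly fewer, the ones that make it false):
is true only for:
  h=True, r=False, x=True;
  h=True, r=True, x=False;
  h=True, r=True, x=True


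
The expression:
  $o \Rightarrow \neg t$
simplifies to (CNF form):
$\neg o \vee \neg t$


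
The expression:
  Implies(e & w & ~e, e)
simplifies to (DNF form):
True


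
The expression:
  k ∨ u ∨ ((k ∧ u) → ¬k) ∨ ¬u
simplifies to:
True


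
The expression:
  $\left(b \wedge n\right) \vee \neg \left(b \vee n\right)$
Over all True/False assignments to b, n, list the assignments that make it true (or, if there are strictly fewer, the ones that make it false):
is true only for:
  b=False, n=False;
  b=True, n=True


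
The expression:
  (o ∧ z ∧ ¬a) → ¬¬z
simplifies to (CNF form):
True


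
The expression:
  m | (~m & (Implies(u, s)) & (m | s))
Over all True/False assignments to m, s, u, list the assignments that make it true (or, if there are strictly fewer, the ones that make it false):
is false only for:
  m=False, s=False, u=False;
  m=False, s=False, u=True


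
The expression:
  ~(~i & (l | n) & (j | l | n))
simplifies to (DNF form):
i | (~l & ~n)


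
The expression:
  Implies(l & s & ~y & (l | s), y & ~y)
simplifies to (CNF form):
y | ~l | ~s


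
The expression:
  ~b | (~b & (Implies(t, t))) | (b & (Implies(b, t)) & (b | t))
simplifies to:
t | ~b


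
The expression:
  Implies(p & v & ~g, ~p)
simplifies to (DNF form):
g | ~p | ~v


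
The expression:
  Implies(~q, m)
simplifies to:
m | q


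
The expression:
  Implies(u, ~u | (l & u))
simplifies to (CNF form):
l | ~u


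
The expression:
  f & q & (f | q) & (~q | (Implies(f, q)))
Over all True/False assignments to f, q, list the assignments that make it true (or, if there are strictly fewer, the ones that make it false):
is true only for:
  f=True, q=True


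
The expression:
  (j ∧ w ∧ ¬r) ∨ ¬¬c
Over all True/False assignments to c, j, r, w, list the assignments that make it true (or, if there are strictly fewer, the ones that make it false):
is false only for:
  c=False, j=False, r=False, w=False;
  c=False, j=False, r=False, w=True;
  c=False, j=False, r=True, w=False;
  c=False, j=False, r=True, w=True;
  c=False, j=True, r=False, w=False;
  c=False, j=True, r=True, w=False;
  c=False, j=True, r=True, w=True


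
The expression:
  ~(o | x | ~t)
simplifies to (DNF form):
t & ~o & ~x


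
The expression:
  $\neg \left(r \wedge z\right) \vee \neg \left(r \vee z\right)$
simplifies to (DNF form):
$\neg r \vee \neg z$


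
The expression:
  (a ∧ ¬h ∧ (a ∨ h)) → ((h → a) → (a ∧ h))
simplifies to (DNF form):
h ∨ ¬a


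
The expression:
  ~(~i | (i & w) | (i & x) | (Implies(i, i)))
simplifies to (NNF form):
False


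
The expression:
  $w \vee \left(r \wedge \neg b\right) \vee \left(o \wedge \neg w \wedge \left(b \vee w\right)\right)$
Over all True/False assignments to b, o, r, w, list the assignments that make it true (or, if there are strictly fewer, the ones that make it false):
is false only for:
  b=False, o=False, r=False, w=False;
  b=False, o=True, r=False, w=False;
  b=True, o=False, r=False, w=False;
  b=True, o=False, r=True, w=False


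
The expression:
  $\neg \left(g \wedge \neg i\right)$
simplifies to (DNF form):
$i \vee \neg g$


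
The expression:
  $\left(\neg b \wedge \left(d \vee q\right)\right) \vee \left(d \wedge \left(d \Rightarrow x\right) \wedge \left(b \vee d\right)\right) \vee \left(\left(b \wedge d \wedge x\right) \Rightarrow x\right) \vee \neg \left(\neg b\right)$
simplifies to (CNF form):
$\text{True}$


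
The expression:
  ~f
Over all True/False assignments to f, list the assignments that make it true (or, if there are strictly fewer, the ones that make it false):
is true only for:
  f=False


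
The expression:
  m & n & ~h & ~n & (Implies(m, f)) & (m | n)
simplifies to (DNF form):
False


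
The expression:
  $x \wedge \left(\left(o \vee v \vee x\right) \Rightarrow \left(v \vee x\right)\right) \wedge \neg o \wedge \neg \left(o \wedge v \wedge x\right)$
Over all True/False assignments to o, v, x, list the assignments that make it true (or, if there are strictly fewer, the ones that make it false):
is true only for:
  o=False, v=False, x=True;
  o=False, v=True, x=True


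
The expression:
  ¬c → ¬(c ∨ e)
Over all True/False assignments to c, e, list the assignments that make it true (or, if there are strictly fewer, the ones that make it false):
is false only for:
  c=False, e=True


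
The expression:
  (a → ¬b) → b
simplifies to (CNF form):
b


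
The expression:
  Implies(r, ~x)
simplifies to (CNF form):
~r | ~x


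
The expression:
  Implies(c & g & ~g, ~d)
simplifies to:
True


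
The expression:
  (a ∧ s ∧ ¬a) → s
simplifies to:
True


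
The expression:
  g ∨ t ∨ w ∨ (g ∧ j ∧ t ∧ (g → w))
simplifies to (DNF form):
g ∨ t ∨ w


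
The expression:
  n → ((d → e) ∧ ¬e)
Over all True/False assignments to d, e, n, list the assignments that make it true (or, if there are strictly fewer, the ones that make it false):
is false only for:
  d=False, e=True, n=True;
  d=True, e=False, n=True;
  d=True, e=True, n=True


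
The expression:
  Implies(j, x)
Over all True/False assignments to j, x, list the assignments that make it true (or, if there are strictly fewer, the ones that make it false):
is false only for:
  j=True, x=False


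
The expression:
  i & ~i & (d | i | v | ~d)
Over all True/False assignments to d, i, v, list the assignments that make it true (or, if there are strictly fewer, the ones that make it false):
is never true.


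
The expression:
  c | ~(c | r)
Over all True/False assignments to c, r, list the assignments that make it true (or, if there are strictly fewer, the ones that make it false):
is false only for:
  c=False, r=True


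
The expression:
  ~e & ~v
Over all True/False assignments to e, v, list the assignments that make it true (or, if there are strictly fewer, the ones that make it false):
is true only for:
  e=False, v=False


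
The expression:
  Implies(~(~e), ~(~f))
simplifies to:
f | ~e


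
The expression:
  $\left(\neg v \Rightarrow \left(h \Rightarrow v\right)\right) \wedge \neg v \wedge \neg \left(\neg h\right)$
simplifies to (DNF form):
$\text{False}$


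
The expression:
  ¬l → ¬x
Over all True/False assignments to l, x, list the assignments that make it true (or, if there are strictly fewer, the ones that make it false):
is false only for:
  l=False, x=True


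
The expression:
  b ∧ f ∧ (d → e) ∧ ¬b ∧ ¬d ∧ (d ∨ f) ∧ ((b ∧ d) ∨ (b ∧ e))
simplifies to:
False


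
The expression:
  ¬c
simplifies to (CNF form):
¬c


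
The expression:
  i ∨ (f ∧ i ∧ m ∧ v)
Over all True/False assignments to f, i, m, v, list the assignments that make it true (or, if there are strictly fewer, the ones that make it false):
is true only for:
  f=False, i=True, m=False, v=False;
  f=False, i=True, m=False, v=True;
  f=False, i=True, m=True, v=False;
  f=False, i=True, m=True, v=True;
  f=True, i=True, m=False, v=False;
  f=True, i=True, m=False, v=True;
  f=True, i=True, m=True, v=False;
  f=True, i=True, m=True, v=True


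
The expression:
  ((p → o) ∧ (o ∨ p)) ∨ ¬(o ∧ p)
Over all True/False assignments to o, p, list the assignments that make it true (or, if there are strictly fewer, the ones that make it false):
is always true.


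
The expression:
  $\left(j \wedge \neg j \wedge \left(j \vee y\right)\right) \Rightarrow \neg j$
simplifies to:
$\text{True}$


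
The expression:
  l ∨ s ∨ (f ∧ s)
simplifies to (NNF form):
l ∨ s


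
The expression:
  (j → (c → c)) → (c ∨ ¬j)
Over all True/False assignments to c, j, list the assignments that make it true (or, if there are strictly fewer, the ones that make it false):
is false only for:
  c=False, j=True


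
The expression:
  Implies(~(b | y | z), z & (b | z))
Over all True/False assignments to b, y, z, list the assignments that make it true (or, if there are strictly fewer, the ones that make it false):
is false only for:
  b=False, y=False, z=False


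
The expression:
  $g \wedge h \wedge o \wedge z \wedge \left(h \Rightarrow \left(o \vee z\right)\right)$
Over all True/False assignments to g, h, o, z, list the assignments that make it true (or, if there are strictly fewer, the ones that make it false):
is true only for:
  g=True, h=True, o=True, z=True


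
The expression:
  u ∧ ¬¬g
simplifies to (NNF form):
g ∧ u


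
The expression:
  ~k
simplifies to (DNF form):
~k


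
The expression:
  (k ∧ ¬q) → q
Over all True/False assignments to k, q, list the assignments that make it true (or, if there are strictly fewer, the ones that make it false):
is false only for:
  k=True, q=False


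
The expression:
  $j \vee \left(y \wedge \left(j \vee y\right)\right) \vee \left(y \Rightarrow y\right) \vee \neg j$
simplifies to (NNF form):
$\text{True}$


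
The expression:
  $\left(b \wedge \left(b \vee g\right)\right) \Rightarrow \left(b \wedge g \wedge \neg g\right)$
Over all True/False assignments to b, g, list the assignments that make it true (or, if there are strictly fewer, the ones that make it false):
is true only for:
  b=False, g=False;
  b=False, g=True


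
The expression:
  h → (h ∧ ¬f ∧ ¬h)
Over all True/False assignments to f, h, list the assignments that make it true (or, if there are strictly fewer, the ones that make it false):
is true only for:
  f=False, h=False;
  f=True, h=False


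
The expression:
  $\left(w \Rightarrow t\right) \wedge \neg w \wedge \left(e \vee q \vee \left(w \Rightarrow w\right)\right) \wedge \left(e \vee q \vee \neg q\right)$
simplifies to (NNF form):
$\neg w$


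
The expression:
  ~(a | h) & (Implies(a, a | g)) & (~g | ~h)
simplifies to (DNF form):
~a & ~h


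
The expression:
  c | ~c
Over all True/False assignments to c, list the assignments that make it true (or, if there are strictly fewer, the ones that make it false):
is always true.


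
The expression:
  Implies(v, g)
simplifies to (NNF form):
g | ~v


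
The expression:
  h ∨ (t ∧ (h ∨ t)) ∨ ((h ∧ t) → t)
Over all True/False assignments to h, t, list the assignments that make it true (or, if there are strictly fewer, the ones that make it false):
is always true.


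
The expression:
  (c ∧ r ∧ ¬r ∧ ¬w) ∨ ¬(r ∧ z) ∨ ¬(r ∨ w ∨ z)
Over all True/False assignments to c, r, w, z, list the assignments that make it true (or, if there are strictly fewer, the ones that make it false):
is false only for:
  c=False, r=True, w=False, z=True;
  c=False, r=True, w=True, z=True;
  c=True, r=True, w=False, z=True;
  c=True, r=True, w=True, z=True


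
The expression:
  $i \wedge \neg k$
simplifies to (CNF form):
$i \wedge \neg k$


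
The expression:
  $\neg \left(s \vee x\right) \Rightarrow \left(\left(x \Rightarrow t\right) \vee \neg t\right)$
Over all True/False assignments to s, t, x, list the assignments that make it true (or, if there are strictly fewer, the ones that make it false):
is always true.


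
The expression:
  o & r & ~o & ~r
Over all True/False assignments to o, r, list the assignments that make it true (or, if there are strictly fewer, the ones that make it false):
is never true.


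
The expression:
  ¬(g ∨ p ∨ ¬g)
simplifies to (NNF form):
False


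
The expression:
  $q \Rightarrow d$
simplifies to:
$d \vee \neg q$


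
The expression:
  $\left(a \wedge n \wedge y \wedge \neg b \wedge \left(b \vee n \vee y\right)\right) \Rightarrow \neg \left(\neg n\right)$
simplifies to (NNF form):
$\text{True}$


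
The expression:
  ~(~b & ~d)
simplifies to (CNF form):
b | d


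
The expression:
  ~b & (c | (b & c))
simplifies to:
c & ~b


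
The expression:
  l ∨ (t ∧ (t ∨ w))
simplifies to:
l ∨ t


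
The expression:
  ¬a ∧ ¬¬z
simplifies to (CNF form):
z ∧ ¬a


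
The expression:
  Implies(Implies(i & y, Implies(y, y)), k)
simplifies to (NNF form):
k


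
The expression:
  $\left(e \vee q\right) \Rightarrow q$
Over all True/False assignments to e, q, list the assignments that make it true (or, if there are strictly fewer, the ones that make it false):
is false only for:
  e=True, q=False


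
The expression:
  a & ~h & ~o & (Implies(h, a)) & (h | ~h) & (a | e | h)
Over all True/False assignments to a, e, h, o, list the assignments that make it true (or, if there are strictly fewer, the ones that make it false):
is true only for:
  a=True, e=False, h=False, o=False;
  a=True, e=True, h=False, o=False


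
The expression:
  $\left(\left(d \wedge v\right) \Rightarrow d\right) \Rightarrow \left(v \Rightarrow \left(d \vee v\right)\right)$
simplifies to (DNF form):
$\text{True}$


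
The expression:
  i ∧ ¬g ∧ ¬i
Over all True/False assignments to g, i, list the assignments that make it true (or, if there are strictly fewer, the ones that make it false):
is never true.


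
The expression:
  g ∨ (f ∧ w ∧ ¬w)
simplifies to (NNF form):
g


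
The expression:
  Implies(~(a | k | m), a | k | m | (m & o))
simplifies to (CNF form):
a | k | m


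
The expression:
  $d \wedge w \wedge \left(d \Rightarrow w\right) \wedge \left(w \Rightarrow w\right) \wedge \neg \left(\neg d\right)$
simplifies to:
$d \wedge w$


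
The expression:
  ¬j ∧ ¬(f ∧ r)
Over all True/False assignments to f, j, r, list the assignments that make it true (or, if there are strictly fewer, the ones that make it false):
is true only for:
  f=False, j=False, r=False;
  f=False, j=False, r=True;
  f=True, j=False, r=False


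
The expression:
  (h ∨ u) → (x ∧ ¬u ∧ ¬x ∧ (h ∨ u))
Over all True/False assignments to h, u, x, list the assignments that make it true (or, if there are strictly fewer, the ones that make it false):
is true only for:
  h=False, u=False, x=False;
  h=False, u=False, x=True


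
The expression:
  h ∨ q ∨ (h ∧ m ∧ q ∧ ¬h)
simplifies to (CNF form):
h ∨ q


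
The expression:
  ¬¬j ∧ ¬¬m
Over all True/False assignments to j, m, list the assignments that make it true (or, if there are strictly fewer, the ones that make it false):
is true only for:
  j=True, m=True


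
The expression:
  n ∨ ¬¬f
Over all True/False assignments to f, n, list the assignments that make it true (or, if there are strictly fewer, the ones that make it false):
is false only for:
  f=False, n=False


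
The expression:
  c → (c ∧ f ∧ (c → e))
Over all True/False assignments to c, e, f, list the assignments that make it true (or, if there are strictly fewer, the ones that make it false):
is false only for:
  c=True, e=False, f=False;
  c=True, e=False, f=True;
  c=True, e=True, f=False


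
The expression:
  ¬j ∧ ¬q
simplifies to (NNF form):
¬j ∧ ¬q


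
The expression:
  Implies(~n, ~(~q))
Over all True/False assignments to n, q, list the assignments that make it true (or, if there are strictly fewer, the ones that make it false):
is false only for:
  n=False, q=False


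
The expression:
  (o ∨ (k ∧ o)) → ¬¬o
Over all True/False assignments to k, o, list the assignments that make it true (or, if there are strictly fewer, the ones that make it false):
is always true.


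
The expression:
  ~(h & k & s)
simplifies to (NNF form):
~h | ~k | ~s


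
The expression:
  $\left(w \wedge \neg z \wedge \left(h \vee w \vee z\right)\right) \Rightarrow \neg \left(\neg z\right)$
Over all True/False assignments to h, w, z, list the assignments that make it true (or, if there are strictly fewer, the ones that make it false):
is false only for:
  h=False, w=True, z=False;
  h=True, w=True, z=False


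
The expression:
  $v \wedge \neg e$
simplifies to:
$v \wedge \neg e$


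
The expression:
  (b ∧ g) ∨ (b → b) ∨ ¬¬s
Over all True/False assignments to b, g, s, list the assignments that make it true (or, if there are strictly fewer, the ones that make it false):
is always true.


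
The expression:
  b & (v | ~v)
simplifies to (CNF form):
b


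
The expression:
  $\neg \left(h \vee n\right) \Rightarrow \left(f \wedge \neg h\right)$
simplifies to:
$f \vee h \vee n$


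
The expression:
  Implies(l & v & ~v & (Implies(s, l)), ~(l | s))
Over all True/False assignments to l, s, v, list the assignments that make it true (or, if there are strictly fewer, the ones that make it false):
is always true.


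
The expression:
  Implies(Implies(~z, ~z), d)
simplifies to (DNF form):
d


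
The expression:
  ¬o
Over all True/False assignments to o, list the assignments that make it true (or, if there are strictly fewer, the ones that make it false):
is true only for:
  o=False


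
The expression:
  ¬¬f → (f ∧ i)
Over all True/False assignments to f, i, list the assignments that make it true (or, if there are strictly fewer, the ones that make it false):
is false only for:
  f=True, i=False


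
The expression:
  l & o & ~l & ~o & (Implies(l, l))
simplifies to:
False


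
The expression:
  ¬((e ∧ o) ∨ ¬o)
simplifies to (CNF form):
o ∧ ¬e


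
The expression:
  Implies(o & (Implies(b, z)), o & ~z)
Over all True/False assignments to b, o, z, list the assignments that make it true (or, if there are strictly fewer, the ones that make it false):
is false only for:
  b=False, o=True, z=True;
  b=True, o=True, z=True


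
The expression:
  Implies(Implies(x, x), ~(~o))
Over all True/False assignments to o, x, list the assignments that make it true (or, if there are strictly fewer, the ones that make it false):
is true only for:
  o=True, x=False;
  o=True, x=True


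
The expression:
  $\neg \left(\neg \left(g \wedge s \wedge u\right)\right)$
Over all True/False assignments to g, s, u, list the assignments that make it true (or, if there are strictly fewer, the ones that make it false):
is true only for:
  g=True, s=True, u=True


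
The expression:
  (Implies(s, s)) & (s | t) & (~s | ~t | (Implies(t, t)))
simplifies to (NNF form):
s | t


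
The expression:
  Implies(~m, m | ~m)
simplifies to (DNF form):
True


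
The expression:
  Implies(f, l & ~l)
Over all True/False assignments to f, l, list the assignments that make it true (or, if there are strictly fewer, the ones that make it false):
is true only for:
  f=False, l=False;
  f=False, l=True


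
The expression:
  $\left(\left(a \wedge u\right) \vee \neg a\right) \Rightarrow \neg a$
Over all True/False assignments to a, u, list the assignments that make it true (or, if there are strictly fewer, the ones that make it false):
is false only for:
  a=True, u=True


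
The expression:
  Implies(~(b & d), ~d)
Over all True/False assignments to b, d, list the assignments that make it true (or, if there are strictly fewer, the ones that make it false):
is false only for:
  b=False, d=True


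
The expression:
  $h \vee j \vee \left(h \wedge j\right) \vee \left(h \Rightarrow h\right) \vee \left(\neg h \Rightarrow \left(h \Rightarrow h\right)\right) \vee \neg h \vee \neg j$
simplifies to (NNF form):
$\text{True}$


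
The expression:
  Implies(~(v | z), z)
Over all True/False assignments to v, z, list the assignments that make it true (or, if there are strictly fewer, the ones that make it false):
is false only for:
  v=False, z=False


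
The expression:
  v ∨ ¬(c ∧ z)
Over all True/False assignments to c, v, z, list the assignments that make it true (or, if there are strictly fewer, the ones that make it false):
is false only for:
  c=True, v=False, z=True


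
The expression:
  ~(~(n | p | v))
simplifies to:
n | p | v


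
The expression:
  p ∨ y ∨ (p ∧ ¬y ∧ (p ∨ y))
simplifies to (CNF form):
p ∨ y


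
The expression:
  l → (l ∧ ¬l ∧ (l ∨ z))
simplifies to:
¬l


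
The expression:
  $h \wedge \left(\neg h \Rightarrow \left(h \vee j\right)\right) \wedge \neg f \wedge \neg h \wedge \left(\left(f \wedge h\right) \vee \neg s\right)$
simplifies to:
$\text{False}$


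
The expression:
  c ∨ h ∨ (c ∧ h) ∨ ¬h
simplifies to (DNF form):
True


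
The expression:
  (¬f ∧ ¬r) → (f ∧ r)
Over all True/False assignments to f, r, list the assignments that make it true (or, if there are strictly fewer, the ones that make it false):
is false only for:
  f=False, r=False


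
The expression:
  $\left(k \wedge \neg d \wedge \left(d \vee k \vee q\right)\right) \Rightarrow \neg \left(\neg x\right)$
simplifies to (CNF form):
$d \vee x \vee \neg k$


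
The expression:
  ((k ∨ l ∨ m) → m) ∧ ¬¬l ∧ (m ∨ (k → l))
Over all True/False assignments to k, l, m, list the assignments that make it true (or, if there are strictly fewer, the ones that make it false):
is true only for:
  k=False, l=True, m=True;
  k=True, l=True, m=True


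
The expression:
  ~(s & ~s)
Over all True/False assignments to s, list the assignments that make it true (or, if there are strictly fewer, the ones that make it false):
is always true.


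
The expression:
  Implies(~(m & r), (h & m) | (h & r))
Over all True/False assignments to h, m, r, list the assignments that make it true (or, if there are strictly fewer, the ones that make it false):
is true only for:
  h=False, m=True, r=True;
  h=True, m=False, r=True;
  h=True, m=True, r=False;
  h=True, m=True, r=True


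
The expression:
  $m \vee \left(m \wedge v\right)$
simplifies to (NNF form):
$m$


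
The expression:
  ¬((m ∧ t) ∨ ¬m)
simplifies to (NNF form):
m ∧ ¬t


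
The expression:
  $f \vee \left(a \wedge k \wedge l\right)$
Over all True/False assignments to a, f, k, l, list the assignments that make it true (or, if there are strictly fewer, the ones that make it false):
is false only for:
  a=False, f=False, k=False, l=False;
  a=False, f=False, k=False, l=True;
  a=False, f=False, k=True, l=False;
  a=False, f=False, k=True, l=True;
  a=True, f=False, k=False, l=False;
  a=True, f=False, k=False, l=True;
  a=True, f=False, k=True, l=False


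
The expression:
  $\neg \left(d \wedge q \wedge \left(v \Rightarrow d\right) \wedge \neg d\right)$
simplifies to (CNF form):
$\text{True}$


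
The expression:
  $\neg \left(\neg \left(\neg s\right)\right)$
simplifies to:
$\neg s$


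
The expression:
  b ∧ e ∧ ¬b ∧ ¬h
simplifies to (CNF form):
False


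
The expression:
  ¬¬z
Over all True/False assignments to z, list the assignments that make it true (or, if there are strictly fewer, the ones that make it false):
is true only for:
  z=True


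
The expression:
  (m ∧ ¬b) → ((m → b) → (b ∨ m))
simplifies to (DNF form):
True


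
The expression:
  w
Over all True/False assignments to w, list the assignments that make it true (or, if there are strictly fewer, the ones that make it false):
is true only for:
  w=True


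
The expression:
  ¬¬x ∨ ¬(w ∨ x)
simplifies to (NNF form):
x ∨ ¬w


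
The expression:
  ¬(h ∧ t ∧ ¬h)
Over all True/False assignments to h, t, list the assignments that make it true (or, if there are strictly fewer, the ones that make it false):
is always true.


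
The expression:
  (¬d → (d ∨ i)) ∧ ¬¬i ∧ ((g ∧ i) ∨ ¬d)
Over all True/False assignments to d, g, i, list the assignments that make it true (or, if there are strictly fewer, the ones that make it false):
is true only for:
  d=False, g=False, i=True;
  d=False, g=True, i=True;
  d=True, g=True, i=True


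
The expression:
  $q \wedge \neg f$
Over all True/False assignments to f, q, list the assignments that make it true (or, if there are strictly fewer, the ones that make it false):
is true only for:
  f=False, q=True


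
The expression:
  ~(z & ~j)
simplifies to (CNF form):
j | ~z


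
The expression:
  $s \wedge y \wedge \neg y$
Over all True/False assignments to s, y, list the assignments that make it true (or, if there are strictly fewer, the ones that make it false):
is never true.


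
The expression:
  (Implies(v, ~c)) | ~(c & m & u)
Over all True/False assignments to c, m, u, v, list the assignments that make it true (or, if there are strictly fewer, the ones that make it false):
is false only for:
  c=True, m=True, u=True, v=True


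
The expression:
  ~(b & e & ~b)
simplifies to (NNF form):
True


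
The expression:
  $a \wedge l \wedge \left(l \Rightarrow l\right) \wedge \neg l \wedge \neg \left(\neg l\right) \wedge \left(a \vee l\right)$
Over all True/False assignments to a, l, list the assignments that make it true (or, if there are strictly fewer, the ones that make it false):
is never true.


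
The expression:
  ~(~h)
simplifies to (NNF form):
h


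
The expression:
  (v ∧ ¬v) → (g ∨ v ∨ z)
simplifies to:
True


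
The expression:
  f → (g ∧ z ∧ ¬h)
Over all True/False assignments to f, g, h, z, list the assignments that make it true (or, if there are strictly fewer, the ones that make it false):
is false only for:
  f=True, g=False, h=False, z=False;
  f=True, g=False, h=False, z=True;
  f=True, g=False, h=True, z=False;
  f=True, g=False, h=True, z=True;
  f=True, g=True, h=False, z=False;
  f=True, g=True, h=True, z=False;
  f=True, g=True, h=True, z=True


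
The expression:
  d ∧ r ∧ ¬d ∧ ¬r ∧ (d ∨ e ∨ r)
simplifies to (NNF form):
False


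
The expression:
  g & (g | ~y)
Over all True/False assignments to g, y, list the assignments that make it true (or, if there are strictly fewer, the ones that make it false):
is true only for:
  g=True, y=False;
  g=True, y=True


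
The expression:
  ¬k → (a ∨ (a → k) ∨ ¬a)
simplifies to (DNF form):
True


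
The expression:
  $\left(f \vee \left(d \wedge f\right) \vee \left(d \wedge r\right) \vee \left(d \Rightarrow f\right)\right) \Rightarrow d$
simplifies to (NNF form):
$d$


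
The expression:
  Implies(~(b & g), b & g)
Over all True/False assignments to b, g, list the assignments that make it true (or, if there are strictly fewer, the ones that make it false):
is true only for:
  b=True, g=True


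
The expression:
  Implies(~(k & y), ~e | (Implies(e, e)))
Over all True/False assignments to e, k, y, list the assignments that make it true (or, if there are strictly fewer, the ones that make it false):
is always true.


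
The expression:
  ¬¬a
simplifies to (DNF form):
a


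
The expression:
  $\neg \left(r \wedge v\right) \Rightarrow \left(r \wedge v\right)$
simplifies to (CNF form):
$r \wedge v$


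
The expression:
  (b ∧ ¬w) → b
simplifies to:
True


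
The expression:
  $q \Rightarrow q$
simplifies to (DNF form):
$\text{True}$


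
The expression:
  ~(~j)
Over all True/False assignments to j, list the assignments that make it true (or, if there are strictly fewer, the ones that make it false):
is true only for:
  j=True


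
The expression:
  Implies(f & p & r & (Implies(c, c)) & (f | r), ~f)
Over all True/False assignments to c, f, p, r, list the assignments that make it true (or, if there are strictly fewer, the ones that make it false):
is false only for:
  c=False, f=True, p=True, r=True;
  c=True, f=True, p=True, r=True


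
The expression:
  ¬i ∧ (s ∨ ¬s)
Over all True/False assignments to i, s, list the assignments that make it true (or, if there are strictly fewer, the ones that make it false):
is true only for:
  i=False, s=False;
  i=False, s=True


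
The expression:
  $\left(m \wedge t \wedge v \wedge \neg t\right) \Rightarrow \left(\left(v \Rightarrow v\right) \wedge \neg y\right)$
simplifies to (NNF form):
$\text{True}$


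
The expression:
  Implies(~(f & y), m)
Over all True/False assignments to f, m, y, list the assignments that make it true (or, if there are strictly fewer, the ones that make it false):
is false only for:
  f=False, m=False, y=False;
  f=False, m=False, y=True;
  f=True, m=False, y=False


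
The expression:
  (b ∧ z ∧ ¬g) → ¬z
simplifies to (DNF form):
g ∨ ¬b ∨ ¬z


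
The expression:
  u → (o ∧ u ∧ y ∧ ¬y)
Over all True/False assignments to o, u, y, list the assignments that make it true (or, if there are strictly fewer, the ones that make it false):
is true only for:
  o=False, u=False, y=False;
  o=False, u=False, y=True;
  o=True, u=False, y=False;
  o=True, u=False, y=True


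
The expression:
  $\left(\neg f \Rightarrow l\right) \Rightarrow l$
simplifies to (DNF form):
$l \vee \neg f$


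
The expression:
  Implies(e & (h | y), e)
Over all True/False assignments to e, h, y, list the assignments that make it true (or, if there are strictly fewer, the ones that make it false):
is always true.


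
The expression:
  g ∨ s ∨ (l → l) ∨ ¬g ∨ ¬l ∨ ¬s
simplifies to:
True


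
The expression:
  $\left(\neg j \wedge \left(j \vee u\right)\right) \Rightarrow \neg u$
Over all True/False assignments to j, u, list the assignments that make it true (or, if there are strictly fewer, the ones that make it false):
is false only for:
  j=False, u=True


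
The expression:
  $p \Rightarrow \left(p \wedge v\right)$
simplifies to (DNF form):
$v \vee \neg p$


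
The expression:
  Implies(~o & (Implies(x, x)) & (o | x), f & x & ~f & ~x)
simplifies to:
o | ~x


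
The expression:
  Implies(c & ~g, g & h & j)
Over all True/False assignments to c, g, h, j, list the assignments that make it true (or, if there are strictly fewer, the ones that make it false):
is false only for:
  c=True, g=False, h=False, j=False;
  c=True, g=False, h=False, j=True;
  c=True, g=False, h=True, j=False;
  c=True, g=False, h=True, j=True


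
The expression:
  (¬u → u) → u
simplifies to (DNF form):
True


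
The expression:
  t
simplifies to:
t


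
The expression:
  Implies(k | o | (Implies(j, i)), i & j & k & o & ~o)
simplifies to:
j & ~i & ~k & ~o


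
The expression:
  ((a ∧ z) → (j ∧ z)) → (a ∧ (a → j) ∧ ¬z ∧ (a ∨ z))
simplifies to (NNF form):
a ∧ (j ∨ z) ∧ (¬j ∨ ¬z)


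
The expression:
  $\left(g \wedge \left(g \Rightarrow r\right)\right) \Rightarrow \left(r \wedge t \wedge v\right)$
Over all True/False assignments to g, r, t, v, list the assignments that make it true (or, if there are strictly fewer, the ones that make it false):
is false only for:
  g=True, r=True, t=False, v=False;
  g=True, r=True, t=False, v=True;
  g=True, r=True, t=True, v=False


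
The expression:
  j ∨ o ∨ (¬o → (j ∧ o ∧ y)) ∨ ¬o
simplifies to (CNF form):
True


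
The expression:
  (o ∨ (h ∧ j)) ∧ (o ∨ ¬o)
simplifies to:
o ∨ (h ∧ j)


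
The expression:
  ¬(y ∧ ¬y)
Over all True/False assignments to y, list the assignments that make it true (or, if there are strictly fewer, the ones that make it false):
is always true.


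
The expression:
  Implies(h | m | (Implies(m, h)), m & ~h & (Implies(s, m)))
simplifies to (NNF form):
m & ~h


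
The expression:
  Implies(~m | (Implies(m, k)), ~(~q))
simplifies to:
q | (m & ~k)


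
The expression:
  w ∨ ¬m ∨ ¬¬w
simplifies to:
w ∨ ¬m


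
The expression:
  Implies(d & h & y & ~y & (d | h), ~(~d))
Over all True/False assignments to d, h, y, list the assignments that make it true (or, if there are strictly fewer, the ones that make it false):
is always true.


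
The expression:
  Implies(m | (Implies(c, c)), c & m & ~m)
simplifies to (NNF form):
False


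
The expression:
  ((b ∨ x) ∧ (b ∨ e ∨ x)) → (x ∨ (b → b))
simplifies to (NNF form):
True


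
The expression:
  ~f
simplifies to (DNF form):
~f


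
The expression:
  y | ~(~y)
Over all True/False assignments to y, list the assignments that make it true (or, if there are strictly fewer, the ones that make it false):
is true only for:
  y=True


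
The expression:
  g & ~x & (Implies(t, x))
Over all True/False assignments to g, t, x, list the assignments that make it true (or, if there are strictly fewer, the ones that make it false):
is true only for:
  g=True, t=False, x=False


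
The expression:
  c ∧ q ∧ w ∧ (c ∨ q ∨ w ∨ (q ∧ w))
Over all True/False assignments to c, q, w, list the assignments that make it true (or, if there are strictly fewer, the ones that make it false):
is true only for:
  c=True, q=True, w=True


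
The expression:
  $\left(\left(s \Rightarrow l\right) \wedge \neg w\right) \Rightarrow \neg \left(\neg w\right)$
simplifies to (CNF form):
$\left(s \vee w\right) \wedge \left(w \vee \neg l\right)$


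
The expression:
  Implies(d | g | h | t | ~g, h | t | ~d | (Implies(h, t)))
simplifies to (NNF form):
True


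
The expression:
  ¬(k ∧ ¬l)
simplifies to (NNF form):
l ∨ ¬k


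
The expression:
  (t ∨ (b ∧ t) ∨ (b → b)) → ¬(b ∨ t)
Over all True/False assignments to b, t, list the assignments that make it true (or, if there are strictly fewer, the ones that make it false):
is true only for:
  b=False, t=False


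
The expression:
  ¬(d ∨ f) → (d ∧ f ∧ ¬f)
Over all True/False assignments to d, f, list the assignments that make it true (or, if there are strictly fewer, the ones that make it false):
is false only for:
  d=False, f=False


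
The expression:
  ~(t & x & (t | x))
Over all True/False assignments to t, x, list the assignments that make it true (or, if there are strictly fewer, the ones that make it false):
is false only for:
  t=True, x=True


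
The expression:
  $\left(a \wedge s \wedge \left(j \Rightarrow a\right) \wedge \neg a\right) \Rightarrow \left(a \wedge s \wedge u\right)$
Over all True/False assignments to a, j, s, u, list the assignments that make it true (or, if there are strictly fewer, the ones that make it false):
is always true.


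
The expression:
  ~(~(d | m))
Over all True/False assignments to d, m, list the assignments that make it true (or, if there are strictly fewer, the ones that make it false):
is false only for:
  d=False, m=False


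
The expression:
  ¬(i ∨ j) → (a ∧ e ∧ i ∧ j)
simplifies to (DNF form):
i ∨ j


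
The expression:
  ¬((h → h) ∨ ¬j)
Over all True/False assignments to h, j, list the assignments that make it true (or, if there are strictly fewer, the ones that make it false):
is never true.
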